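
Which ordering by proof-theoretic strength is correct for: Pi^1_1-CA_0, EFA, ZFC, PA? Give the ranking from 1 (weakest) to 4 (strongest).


Ordering by consistency strength:
1. EFA
2. PA
3. Pi^1_1-CA_0
4. ZFC


Pi^1_1-CA_0=3, EFA=1, ZFC=4, PA=2


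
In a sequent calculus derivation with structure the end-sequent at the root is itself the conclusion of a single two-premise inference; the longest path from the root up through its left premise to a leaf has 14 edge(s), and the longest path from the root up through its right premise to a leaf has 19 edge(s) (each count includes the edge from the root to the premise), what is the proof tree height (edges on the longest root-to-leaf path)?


Longest path through the left premise: 14 edges (measured from the branching sequent)
Longest path through the right premise: 19 edges
Height of the subtree rooted at the branching sequent: max(14, 19) = 19
The branching sequent is the root itself.
Total height = 19

19


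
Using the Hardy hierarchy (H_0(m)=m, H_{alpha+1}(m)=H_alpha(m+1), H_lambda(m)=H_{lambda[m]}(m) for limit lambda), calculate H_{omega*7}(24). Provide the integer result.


H_{omega*7}(24):
For the Hardy hierarchy, H_{omega*k}(n) = 2^k * n.
2^7 = 128.
128 * 24 = 3072

3072


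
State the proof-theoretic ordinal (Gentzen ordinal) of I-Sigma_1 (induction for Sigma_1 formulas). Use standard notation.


The proof-theoretic ordinal of I-Sigma_1 (induction for Sigma_1 formulas) is a standard result in ordinal analysis.
This ordinal is the supremum of order types of primitive recursive well-orderings
that the theory can prove to be well-ordered.
For I-Sigma_1 (induction for Sigma_1 formulas), the proof-theoretic ordinal is omega^omega.

omega^omega


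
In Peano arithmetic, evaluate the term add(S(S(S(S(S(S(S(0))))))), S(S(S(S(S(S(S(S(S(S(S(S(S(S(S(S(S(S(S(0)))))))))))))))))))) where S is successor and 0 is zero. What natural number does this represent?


add(S^7(0), S^19(0)):
S^7(0) = 7
S^19(0) = 19
7 + 19 = 26

26


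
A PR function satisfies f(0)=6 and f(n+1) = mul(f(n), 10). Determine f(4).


f(0) = 6
f(1) = mul(f(0), 10) = mul(6, 10) = 60
f(2) = mul(f(1), 10) = mul(60, 10) = 600
f(3) = mul(f(2), 10) = mul(600, 10) = 6000
f(4) = mul(f(3), 10) = mul(6000, 10) = 60000


60000


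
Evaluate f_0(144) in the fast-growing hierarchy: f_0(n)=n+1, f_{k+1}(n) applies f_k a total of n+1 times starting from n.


f_0(144) = 144 + 1 = 145

145


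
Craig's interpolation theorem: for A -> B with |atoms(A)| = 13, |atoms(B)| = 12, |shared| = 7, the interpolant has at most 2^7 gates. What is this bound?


Shared atoms = 7
Craig interpolant size bound = 2^7
= 128

128


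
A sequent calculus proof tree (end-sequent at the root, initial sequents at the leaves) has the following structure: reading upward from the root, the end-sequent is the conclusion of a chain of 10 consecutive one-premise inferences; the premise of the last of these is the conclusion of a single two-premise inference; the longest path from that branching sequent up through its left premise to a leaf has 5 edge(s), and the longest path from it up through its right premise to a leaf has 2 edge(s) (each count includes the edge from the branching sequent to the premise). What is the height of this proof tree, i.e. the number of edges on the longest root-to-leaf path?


Longest path through the left premise: 5 edges (measured from the branching sequent)
Longest path through the right premise: 2 edges
Height of the subtree rooted at the branching sequent: max(5, 2) = 5
The branching sequent sits 10 edges above the root (the chain of one-premise inferences), so height = 5 + 10 = 15

15


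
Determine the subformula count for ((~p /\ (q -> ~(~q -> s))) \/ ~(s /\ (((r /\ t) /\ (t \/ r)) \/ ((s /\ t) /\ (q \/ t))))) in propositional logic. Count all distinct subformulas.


Formula: ((~p /\ (q -> ~(~q -> s))) \/ ~(s /\ (((r /\ t) /\ (t \/ r)) \/ ((s /\ t) /\ (q \/ t)))))
Subformulas found:
  1. r
  2. q
  3. s
  4. t
  5. p
  6. ~p
  7. ~q
  8. (t \/ r)
  9. (q \/ t)
  10. (s /\ t)
  11. (r /\ t)
  12. (~q -> s)
  13. ~(~q -> s)
  14. (q -> ~(~q -> s))
  15. ((r /\ t) /\ (t \/ r))
  16. ((s /\ t) /\ (q \/ t))
  17. (~p /\ (q -> ~(~q -> s)))
  18. (((r /\ t) /\ (t \/ r)) \/ ((s /\ t) /\ (q \/ t)))
  19. (s /\ (((r /\ t) /\ (t \/ r)) \/ ((s /\ t) /\ (q \/ t))))
  20. ~(s /\ (((r /\ t) /\ (t \/ r)) \/ ((s /\ t) /\ (q \/ t))))
  21. ((~p /\ (q -> ~(~q -> s))) \/ ~(s /\ (((r /\ t) /\ (t \/ r)) \/ ((s /\ t) /\ (q \/ t)))))
Total distinct subformulas = 21

21


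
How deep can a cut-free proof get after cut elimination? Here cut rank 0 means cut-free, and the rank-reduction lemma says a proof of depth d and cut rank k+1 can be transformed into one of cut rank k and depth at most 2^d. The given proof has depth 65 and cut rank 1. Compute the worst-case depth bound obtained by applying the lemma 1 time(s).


Each rank reduction sends depth d to at most 2^d; cut rank r needs r reductions.
2_0(65) = 65
2_1(65) = 2^65 = 36893488147419103232
Cut-free depth bound = 36893488147419103232

36893488147419103232


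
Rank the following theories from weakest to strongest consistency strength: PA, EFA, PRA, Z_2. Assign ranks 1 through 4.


Ordering by consistency strength:
1. EFA
2. PRA
3. PA
4. Z_2


PA=3, EFA=1, PRA=2, Z_2=4


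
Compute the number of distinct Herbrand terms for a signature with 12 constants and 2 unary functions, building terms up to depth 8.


Herbrand terms by depth:
Depth 0: 12 constants
Depth 1: 24 new terms (running total: 36)
Depth 2: 48 new terms (running total: 84)
Depth 3: 96 new terms (running total: 180)
Depth 4: 192 new terms (running total: 372)
Depth 5: 384 new terms (running total: 756)
Depth 6: 768 new terms (running total: 1524)
Depth 7: 1536 new terms (running total: 3060)
Depth 8: 3072 new terms (running total: 6132)
Total distinct ground terms = 6132

6132


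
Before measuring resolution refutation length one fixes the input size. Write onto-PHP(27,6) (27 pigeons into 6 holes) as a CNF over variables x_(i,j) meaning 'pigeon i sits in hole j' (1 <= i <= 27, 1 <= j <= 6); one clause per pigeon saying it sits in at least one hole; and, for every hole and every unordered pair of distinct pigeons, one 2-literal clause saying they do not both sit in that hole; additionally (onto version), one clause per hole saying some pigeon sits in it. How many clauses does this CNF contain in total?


onto-PHP(27,6): 27 pigeons, 6 holes, 27*6 = 162 variables.
- pigeon clauses: one per pigeon -> 27 clauses
- hole clauses: 6 holes * C(27,2) = 6 * 351 -> 2106 clauses
- onto clauses: one per hole -> 6 clauses
Total clauses = 27 + 2106 + 6 = 2139

2139


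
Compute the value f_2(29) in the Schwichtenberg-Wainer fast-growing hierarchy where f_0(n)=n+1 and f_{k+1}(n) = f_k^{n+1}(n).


f_2(29) = f_1^30(29)
f_1(m) = 2m + 1.
Iterating: f_1^k(n) = 2^k*(n+1) - 1.
f_2(29) = 2^30*(29+1) - 1 = 1073741824*30 - 1 = 32212254719

32212254719


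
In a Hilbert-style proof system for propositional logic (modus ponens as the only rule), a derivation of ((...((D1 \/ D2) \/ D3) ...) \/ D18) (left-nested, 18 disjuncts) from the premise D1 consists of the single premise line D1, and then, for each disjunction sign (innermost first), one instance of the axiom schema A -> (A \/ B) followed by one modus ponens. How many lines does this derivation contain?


Building the left-nested 18-ary disjunction from D1:
- 1 premise line (D1)
- 18 disjuncts means 17 disjunction signs; each needs 1 axiom instance + 1 MP = 2 lines: 2 * 17 = 34
Total = 1 + 34 = 35 lines.

35


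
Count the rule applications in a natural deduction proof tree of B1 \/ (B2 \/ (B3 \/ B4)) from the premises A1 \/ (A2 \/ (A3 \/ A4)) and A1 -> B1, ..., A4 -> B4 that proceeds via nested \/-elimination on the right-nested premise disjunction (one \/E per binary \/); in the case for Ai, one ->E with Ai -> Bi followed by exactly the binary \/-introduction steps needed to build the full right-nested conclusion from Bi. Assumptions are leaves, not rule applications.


Constructive dilemma with 4 branches, all disjunctions right-nested:
- \/E: the premise has 3 binary \/, each eliminated once: 3 nodes.
- ->E: one per case (Ai with Ai -> Bi gives Bi): 4 nodes.
- \/I: in case i < n, Bi needs 1 step to form Bi \/ (B(i+1) \/ ...) and then i-1 steps to prepend B(i-1), ..., B1, i.e. i steps; in case i = n, B4 needs 3 prepend steps.
  \/I total = (1 + 2 + ... + 3) + 3 = 6 + 3 = 9 nodes.
Total = 3 + 4 + 9 = 16

16


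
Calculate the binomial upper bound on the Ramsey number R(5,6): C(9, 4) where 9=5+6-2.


R(5,6) <= C(5+6-2, 5-1) = C(9, 4)
C(9, 4) = 9! / (4! * 5!)
= 126

126


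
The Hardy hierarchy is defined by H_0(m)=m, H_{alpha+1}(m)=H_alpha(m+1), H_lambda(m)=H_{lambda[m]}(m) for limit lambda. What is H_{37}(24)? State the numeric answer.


H_37(24):
For finite ordinals k, H_k(n) = n + k (each successor step adds 1).
H_37(24) = 24 + 37 = 61

61


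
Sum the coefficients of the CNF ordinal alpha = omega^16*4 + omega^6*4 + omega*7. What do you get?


CNF: omega^16*4 + omega^6*4 + omega*7
Coefficients: 4 + 4 + 7 = 15

15


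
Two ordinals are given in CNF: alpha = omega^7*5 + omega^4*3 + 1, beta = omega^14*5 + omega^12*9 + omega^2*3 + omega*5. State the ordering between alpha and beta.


Compare term by term from highest exponent:
alpha = omega^7*5 + omega^4*3 + 1
beta = omega^14*5 + omega^12*9 + omega^2*3 + omega*5
Term 1: alpha has omega^7*5, beta has omega^14*5
Term 2: alpha has omega^4*3, beta has omega^12*9
Term 3: alpha has omega^0*1, beta has omega^2*3
Term 4: alpha has omega^0*0, beta has omega^1*5
Result: alpha < beta

alpha < beta


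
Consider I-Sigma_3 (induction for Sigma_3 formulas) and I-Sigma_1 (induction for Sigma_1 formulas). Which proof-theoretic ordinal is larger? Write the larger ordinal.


Proof-theoretic ordinal of I-Sigma_3 (induction for Sigma_3 formulas): omega^(omega^(omega^omega))
Proof-theoretic ordinal of I-Sigma_1 (induction for Sigma_1 formulas): omega^omega
Comparing: omega^omega < omega^(omega^(omega^omega)).
The larger ordinal is omega^(omega^(omega^omega)) (from I-Sigma_3 (induction for Sigma_3 formulas)).

omega^(omega^(omega^omega))


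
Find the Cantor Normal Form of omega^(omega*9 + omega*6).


omega^(omega*9 + omega*6):
Both terms of the exponent have the same exponent 1, so they merge: omega*9 + omega*6 = omega*(9+6) = omega*15.
omega raised to a CNF ordinal is a single CNF term: Result = omega^(omega*15)

omega^(omega*15)


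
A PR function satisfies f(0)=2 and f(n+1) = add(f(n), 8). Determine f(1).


f(0) = 2
f(1) = add(f(0), 8) = add(2, 8) = 10


10


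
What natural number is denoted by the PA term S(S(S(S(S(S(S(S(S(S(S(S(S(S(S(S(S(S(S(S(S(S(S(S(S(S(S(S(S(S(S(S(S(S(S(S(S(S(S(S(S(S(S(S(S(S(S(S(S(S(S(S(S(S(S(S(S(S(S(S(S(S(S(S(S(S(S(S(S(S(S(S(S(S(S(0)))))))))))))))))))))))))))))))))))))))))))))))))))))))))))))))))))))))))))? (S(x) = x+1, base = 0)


Counting successors applied to 0:
75 applications of S to 0 = 75

75


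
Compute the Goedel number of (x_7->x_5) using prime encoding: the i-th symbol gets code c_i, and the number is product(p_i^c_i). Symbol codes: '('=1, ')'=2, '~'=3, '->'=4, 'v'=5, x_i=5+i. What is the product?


Formula: (x_7->x_5)
Symbol codes: [1, 12, 4, 10, 2]
Primes: [2, 3, 5, 7, 11]
p_1^1 = 2^1 = 2
p_2^12 = 3^12 = 531441
p_3^4 = 5^4 = 625
p_4^10 = 7^10 = 282475249
p_5^2 = 11^2 = 121
Product = 22705487981576111250

22705487981576111250


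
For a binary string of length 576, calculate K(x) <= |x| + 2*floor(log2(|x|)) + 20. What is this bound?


floor(log2(576)) = 9
2 * 9 = 18
K(x) <= 576 + 18 + 20 = 614

614


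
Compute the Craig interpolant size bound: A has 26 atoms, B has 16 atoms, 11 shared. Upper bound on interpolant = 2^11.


Shared atoms = 11
Craig interpolant size bound = 2^11
= 2048

2048


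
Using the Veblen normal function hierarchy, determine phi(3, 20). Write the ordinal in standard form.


phi(3, 20):
phi(3, beta) = eta_beta (the beta-th eta number, fixed point of zeta).
phi(3, 20) = eta_20

eta_20


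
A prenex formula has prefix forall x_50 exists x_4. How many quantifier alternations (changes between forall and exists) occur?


Walk the prefix and count type changes:
  position 1: forall -> exists <-- alternation
Total alternations = 1

1


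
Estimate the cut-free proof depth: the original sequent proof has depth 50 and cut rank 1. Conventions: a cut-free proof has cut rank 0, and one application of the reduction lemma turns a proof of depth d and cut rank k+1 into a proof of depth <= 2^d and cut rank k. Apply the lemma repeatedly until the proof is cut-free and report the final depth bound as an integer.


Each rank reduction sends depth d to at most 2^d; cut rank r needs r reductions.
2_0(50) = 50
2_1(50) = 2^50 = 1125899906842624
Cut-free depth bound = 1125899906842624

1125899906842624


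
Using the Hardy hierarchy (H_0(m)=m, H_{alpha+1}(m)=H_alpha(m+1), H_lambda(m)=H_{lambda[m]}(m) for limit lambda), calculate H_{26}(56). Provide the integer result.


H_26(56):
For finite ordinals k, H_k(n) = n + k (each successor step adds 1).
H_26(56) = 56 + 26 = 82

82


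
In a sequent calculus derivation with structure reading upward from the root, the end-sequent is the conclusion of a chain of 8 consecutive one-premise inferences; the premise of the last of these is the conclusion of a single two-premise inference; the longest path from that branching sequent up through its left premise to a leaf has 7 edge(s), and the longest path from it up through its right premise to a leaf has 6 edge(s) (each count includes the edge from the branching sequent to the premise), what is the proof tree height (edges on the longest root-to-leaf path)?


Longest path through the left premise: 7 edges (measured from the branching sequent)
Longest path through the right premise: 6 edges
Height of the subtree rooted at the branching sequent: max(7, 6) = 7
The branching sequent sits 8 edges above the root (the chain of one-premise inferences), so height = 7 + 8 = 15

15


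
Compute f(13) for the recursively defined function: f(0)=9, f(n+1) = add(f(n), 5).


f(0) = 9
f(1) = add(f(0), 5) = add(9, 5) = 14
f(2) = add(f(1), 5) = add(14, 5) = 19
f(3) = add(f(2), 5) = add(19, 5) = 24
f(4) = add(f(3), 5) = add(24, 5) = 29
f(5) = add(f(4), 5) = add(29, 5) = 34
f(6) = add(f(5), 5) = add(34, 5) = 39
f(7) = add(f(6), 5) = add(39, 5) = 44
f(8) = add(f(7), 5) = add(44, 5) = 49
f(9) = add(f(8), 5) = add(49, 5) = 54
f(10) = add(f(9), 5) = add(54, 5) = 59
f(11) = add(f(10), 5) = add(59, 5) = 64
f(12) = add(f(11), 5) = add(64, 5) = 69
f(13) = add(f(12), 5) = add(69, 5) = 74


74


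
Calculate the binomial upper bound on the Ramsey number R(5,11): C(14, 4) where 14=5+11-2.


R(5,11) <= C(5+11-2, 5-1) = C(14, 4)
C(14, 4) = 14! / (4! * 10!)
= 1001

1001


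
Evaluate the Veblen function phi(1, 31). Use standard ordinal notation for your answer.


phi(1, 31):
phi(1, beta) = epsilon_beta (the beta-th epsilon number).
phi(1, 31) = epsilon_31

epsilon_31


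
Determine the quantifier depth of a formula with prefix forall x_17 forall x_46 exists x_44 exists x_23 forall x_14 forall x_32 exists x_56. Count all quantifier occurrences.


Quantifier prefix has 7 quantifier symbols.
Quantifier depth = 7

7


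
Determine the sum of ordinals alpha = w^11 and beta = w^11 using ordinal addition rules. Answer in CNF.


Ordinal addition w^11 + w^11:
Both terms have the same exponent 11.
w^e*c + w^e*d = w^e*(c+d).
Result = w^11*(1+1) = w^11*2

w^11*2


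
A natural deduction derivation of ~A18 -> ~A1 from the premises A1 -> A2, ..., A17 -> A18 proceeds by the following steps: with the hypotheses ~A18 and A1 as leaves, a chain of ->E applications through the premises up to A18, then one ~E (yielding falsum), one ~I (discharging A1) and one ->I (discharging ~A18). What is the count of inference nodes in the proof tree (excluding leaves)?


From hypothesis A1, 17 ->E steps along the 17 premises yield A18.
~E with hypothesis ~A18 gives falsum (1 node); ~I discharging A1 gives ~A1 (1 node); ->I discharging ~A18 gives the goal (1 node).
Total = 17 + 3 = 20 inference nodes.

20


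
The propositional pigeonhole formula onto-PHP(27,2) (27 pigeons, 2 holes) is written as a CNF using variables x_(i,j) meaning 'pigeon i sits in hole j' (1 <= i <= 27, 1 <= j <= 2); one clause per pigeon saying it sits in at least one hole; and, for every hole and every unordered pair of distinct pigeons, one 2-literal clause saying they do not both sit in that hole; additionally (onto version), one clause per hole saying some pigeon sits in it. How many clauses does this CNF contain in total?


onto-PHP(27,2): 27 pigeons, 2 holes, 27*2 = 54 variables.
- pigeon clauses: one per pigeon -> 27 clauses
- hole clauses: 2 holes * C(27,2) = 2 * 351 -> 702 clauses
- onto clauses: one per hole -> 2 clauses
Total clauses = 27 + 702 + 2 = 731

731


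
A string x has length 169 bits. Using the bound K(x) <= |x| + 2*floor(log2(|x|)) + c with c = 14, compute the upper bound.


floor(log2(169)) = 7
2 * 7 = 14
K(x) <= 169 + 14 + 14 = 197

197


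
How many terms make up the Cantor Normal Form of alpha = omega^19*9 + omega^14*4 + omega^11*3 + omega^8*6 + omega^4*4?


CNF: omega^19*9 + omega^14*4 + omega^11*3 + omega^8*6 + omega^4*4
Count the summands separated by '+':
  term 1: omega^19*9
  term 2: omega^14*4
  term 3: omega^11*3
  term 4: omega^8*6
  term 5: omega^4*4
Total terms = 5

5


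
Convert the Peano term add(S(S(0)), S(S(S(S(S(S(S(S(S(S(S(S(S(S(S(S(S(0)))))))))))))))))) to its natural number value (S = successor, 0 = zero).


add(S^2(0), S^17(0)):
S^2(0) = 2
S^17(0) = 17
2 + 17 = 19

19


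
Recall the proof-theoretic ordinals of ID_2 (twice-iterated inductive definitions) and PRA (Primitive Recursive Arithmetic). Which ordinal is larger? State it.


Proof-theoretic ordinal of ID_2 (twice-iterated inductive definitions): psi_0(epsilon_{Omega_2+1})
Proof-theoretic ordinal of PRA (Primitive Recursive Arithmetic): omega^omega
Comparing: omega^omega < psi_0(epsilon_{Omega_2+1}).
The larger ordinal is psi_0(epsilon_{Omega_2+1}) (from ID_2 (twice-iterated inductive definitions)).

psi_0(epsilon_{Omega_2+1})


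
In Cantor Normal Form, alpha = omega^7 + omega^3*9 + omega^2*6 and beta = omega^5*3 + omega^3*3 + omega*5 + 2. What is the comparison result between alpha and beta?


Compare term by term from highest exponent:
alpha = omega^7 + omega^3*9 + omega^2*6
beta = omega^5*3 + omega^3*3 + omega*5 + 2
Term 1: alpha has omega^7*1, beta has omega^5*3
Term 2: alpha has omega^3*9, beta has omega^3*3
Term 3: alpha has omega^2*6, beta has omega^1*5
Term 4: alpha has omega^0*0, beta has omega^0*2
Result: alpha > beta

alpha > beta


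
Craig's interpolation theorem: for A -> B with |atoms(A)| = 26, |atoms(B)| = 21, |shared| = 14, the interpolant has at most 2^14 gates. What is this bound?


Shared atoms = 14
Craig interpolant size bound = 2^14
= 16384

16384


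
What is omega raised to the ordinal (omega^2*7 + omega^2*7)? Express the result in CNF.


omega^(omega^2*7 + omega^2*7):
Both terms of the exponent have the same exponent 2, so they merge: omega^2*7 + omega^2*7 = omega^2*(7+7) = omega^2*14.
omega raised to a CNF ordinal is a single CNF term: Result = omega^(omega^2*14)

omega^(omega^2*14)


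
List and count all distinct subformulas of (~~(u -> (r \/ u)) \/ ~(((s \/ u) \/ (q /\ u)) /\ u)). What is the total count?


Formula: (~~(u -> (r \/ u)) \/ ~(((s \/ u) \/ (q /\ u)) /\ u))
Subformulas found:
  1. q
  2. u
  3. s
  4. r
  5. (q /\ u)
  6. (s \/ u)
  7. (r \/ u)
  8. (u -> (r \/ u))
  9. ~(u -> (r \/ u))
  10. ~~(u -> (r \/ u))
  11. ((s \/ u) \/ (q /\ u))
  12. (((s \/ u) \/ (q /\ u)) /\ u)
  13. ~(((s \/ u) \/ (q /\ u)) /\ u)
  14. (~~(u -> (r \/ u)) \/ ~(((s \/ u) \/ (q /\ u)) /\ u))
Total distinct subformulas = 14

14


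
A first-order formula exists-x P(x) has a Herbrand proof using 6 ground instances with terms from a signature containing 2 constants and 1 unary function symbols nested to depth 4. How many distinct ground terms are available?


Herbrand terms by depth:
Depth 0: 2 constants
Depth 1: 2 new terms (running total: 4)
Depth 2: 2 new terms (running total: 6)
Depth 3: 2 new terms (running total: 8)
Depth 4: 2 new terms (running total: 10)
Total distinct ground terms = 10

10


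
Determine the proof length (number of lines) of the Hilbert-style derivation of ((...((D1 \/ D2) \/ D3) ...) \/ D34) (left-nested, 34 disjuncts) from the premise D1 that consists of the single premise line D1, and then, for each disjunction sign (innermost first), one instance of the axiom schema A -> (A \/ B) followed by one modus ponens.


Building the left-nested 34-ary disjunction from D1:
- 1 premise line (D1)
- 34 disjuncts means 33 disjunction signs; each needs 1 axiom instance + 1 MP = 2 lines: 2 * 33 = 66
Total = 1 + 66 = 67 lines.

67


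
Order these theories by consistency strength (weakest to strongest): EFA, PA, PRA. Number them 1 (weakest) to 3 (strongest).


Ordering by consistency strength:
1. EFA
2. PRA
3. PA


EFA=1, PA=3, PRA=2


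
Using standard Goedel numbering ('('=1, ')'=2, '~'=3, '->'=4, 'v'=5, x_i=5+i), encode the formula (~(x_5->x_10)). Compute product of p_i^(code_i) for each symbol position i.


Formula: (~(x_5->x_10))
Symbol codes: [1, 3, 1, 10, 4, 15, 2, 2]
Primes: [2, 3, 5, 7, 11, 13, 17, 19]
p_1^1 = 2^1 = 2
p_2^3 = 3^3 = 27
p_3^1 = 5^1 = 5
p_4^10 = 7^10 = 282475249
p_5^4 = 11^4 = 14641
p_6^15 = 13^15 = 51185893014090757
p_7^2 = 17^2 = 289
p_8^2 = 19^2 = 361
Product = 5963074485411739039163936648066324790

5963074485411739039163936648066324790


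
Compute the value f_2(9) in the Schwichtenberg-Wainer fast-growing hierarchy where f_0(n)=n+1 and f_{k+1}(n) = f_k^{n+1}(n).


f_2(9) = f_1^10(9)
f_1(m) = 2m + 1.
Iterating: f_1^k(n) = 2^k*(n+1) - 1.
f_2(9) = 2^10*(9+1) - 1 = 1024*10 - 1 = 10239

10239


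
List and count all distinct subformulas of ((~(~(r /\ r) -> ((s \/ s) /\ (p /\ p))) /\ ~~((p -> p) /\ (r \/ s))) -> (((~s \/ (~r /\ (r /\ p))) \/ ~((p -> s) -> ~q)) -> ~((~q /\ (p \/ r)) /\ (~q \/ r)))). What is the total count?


Formula: ((~(~(r /\ r) -> ((s \/ s) /\ (p /\ p))) /\ ~~((p -> p) /\ (r \/ s))) -> (((~s \/ (~r /\ (r /\ p))) \/ ~((p -> s) -> ~q)) -> ~((~q /\ (p \/ r)) /\ (~q \/ r))))
Subformulas found:
  1. r
  2. q
  3. s
  4. p
  5. ~r
  6. ~s
  7. ~q
  8. (s \/ s)
  9. (p -> s)
  10. (r /\ r)
  11. (r \/ s)
  12. (r /\ p)
  13. (p -> p)
  14. (p /\ p)
  15. (p \/ r)
  16. ~(r /\ r)
  17. (~q \/ r)
  18. ((p -> s) -> ~q)
  19. (~q /\ (p \/ r))
  20. (~r /\ (r /\ p))
  21. ~((p -> s) -> ~q)
  22. ((s \/ s) /\ (p /\ p))
  23. ((p -> p) /\ (r \/ s))
  24. ~((p -> p) /\ (r \/ s))
  25. ~~((p -> p) /\ (r \/ s))
  26. (~s \/ (~r /\ (r /\ p)))
  27. ((~q /\ (p \/ r)) /\ (~q \/ r))
  28. ~((~q /\ (p \/ r)) /\ (~q \/ r))
  29. (~(r /\ r) -> ((s \/ s) /\ (p /\ p)))
  30. ~(~(r /\ r) -> ((s \/ s) /\ (p /\ p)))
  31. ((~s \/ (~r /\ (r /\ p))) \/ ~((p -> s) -> ~q))
  32. (~(~(r /\ r) -> ((s \/ s) /\ (p /\ p))) /\ ~~((p -> p) /\ (r \/ s)))
  33. (((~s \/ (~r /\ (r /\ p))) \/ ~((p -> s) -> ~q)) -> ~((~q /\ (p \/ r)) /\ (~q \/ r)))
  34. ((~(~(r /\ r) -> ((s \/ s) /\ (p /\ p))) /\ ~~((p -> p) /\ (r \/ s))) -> (((~s \/ (~r /\ (r /\ p))) \/ ~((p -> s) -> ~q)) -> ~((~q /\ (p \/ r)) /\ (~q \/ r))))
Total distinct subformulas = 34

34


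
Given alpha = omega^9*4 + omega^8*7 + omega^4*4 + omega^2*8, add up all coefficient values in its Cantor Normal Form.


CNF: omega^9*4 + omega^8*7 + omega^4*4 + omega^2*8
Coefficients: 4 + 7 + 4 + 8 = 23

23


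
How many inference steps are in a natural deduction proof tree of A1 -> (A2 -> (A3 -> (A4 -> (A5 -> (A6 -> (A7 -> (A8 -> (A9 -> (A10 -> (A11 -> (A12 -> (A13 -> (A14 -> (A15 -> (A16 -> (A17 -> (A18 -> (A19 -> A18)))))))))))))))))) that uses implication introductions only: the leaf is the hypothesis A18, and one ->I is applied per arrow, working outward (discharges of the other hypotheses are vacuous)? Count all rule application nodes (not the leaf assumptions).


The formula has 19 arrows (->); its innermost consequent A18 is one of the antecedents,
so the proof starts from the hypothesis leaf A18 (not a rule application) and closes one arrow per ->I.
Building A1 -> (A2 -> (A3 -> (A4 -> (A5 -> (A6 -> (A7 -> (A8 -> (A9 -> (A10 -> (A11 -> (A12 -> (A13 -> (A14 -> (A15 -> (A16 -> (A17 -> (A18 -> (A19 -> A18)))))))))))))))))) therefore takes 19 nested implication introductions.
Total inference nodes = 19

19


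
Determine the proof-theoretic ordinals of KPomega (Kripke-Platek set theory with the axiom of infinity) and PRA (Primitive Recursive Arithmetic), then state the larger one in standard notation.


Proof-theoretic ordinal of KPomega (Kripke-Platek set theory with the axiom of infinity): psi_0(epsilon_{Omega+1})
Proof-theoretic ordinal of PRA (Primitive Recursive Arithmetic): omega^omega
Comparing: omega^omega < psi_0(epsilon_{Omega+1}).
The larger ordinal is psi_0(epsilon_{Omega+1}) (from KPomega (Kripke-Platek set theory with the axiom of infinity)).

psi_0(epsilon_{Omega+1})


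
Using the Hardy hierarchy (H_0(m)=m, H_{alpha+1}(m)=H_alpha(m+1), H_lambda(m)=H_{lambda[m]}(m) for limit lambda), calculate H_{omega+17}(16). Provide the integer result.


H_{omega+17}(16):
Unwind the 17 successor steps: H_{omega+17}(16) = H_omega(16+17) = H_omega(33).
H_omega(m) = H_m(m) = m + m = 2m.
Result = 2 * 33 = 66

66


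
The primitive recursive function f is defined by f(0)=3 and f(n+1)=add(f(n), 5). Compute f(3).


f(0) = 3
f(1) = add(f(0), 5) = add(3, 5) = 8
f(2) = add(f(1), 5) = add(8, 5) = 13
f(3) = add(f(2), 5) = add(13, 5) = 18


18


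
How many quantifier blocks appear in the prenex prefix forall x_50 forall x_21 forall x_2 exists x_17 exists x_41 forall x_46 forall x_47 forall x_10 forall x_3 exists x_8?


Alternations = 3.
Blocks = alternations + 1 = 4

4


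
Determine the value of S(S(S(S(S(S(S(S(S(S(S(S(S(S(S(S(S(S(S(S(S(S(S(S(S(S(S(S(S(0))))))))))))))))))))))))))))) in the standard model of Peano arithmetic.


Counting successors applied to 0:
29 applications of S to 0 = 29

29


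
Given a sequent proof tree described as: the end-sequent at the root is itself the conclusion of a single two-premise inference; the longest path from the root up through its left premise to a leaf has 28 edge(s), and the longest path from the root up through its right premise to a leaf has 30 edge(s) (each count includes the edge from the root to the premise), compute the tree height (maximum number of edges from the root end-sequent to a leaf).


Longest path through the left premise: 28 edges (measured from the branching sequent)
Longest path through the right premise: 30 edges
Height of the subtree rooted at the branching sequent: max(28, 30) = 30
The branching sequent is the root itself.
Total height = 30

30


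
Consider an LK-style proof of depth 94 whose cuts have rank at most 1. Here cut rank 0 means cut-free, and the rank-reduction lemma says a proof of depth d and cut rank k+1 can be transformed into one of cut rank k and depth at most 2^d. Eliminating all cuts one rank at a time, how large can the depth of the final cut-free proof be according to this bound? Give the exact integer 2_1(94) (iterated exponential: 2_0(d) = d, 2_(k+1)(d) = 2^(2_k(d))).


Each rank reduction sends depth d to at most 2^d; cut rank r needs r reductions.
2_0(94) = 94
2_1(94) = 2^94 = 19807040628566084398385987584
Cut-free depth bound = 19807040628566084398385987584

19807040628566084398385987584


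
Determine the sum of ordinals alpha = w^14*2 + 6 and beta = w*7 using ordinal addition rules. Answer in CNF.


Ordinal addition (w^14*2 + 6) + w*7:
alpha's leading term has exponent 14 > beta's exponent 1, so it survives.
alpha's tail term has exponent 0 < beta's exponent 1, so it is absorbed by beta.
In ordinal addition, any term followed by a strictly larger-exponent term is absorbed.
Result = w^14*2 + w*7

w^14*2 + w*7


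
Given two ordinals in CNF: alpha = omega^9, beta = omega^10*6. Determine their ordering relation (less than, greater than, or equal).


Compare term by term from highest exponent:
alpha = omega^9
beta = omega^10*6
Term 1: alpha has omega^9*1, beta has omega^10*6
Result: alpha < beta

alpha < beta


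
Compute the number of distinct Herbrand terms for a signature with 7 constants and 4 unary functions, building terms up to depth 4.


Herbrand terms by depth:
Depth 0: 7 constants
Depth 1: 28 new terms (running total: 35)
Depth 2: 112 new terms (running total: 147)
Depth 3: 448 new terms (running total: 595)
Depth 4: 1792 new terms (running total: 2387)
Total distinct ground terms = 2387

2387


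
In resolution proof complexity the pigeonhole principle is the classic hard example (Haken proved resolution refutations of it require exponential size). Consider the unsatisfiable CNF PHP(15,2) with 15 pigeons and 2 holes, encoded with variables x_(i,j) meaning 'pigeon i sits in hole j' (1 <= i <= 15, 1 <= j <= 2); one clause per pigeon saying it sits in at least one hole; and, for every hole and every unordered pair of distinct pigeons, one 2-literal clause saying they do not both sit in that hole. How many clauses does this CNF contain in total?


PHP(15,2): 15 pigeons, 2 holes, 15*2 = 30 variables.
- pigeon clauses: one per pigeon -> 15 clauses
- hole clauses: 2 holes * C(15,2) = 2 * 105 -> 210 clauses
Total clauses = 15 + 210 = 225

225


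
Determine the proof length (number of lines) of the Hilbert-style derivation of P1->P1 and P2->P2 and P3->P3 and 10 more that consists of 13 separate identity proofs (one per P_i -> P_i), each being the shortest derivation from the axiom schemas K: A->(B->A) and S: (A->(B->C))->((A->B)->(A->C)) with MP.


The shortest proof of A->A from K and S in the Hilbert calculus has exactly 5 lines:
(1) K instance A->((A->A)->A), (2) S instance, (3) MP on 1,2, (4) K instance A->(A->A), (5) MP on 3,4.
For 13 independent identities: 13 * 5 = 65 lines total.

65


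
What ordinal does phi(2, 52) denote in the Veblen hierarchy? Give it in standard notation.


phi(2, 52):
phi(2, beta) = zeta_beta (the beta-th zeta number, fixed point of epsilon).
phi(2, 52) = zeta_52

zeta_52


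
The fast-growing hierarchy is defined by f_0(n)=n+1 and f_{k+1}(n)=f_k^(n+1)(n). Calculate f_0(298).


f_0(298) = 298 + 1 = 299

299


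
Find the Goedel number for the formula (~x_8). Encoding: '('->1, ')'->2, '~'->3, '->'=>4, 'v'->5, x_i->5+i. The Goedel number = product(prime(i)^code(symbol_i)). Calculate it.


Formula: (~x_8)
Symbol codes: [1, 3, 13, 2]
Primes: [2, 3, 5, 7]
p_1^1 = 2^1 = 2
p_2^3 = 3^3 = 27
p_3^13 = 5^13 = 1220703125
p_4^2 = 7^2 = 49
Product = 3229980468750

3229980468750


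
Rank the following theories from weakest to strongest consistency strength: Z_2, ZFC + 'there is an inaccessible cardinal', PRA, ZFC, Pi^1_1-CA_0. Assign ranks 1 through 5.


Ordering by consistency strength:
1. PRA
2. Pi^1_1-CA_0
3. Z_2
4. ZFC
5. ZFC + 'there is an inaccessible cardinal'


Z_2=3, ZFC + 'there is an inaccessible cardinal'=5, PRA=1, ZFC=4, Pi^1_1-CA_0=2


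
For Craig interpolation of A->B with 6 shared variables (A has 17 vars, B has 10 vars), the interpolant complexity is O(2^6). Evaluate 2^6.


Shared atoms = 6
Craig interpolant size bound = 2^6
= 64

64


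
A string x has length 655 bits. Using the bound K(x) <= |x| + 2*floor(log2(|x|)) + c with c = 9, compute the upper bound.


floor(log2(655)) = 9
2 * 9 = 18
K(x) <= 655 + 18 + 9 = 682

682


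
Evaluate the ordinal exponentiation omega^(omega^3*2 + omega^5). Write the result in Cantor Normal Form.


omega^(omega^3*2 + omega^5):
In ordinal addition a term is absorbed by a following term of strictly larger exponent: 3 < 5, so omega^3*2 + omega^5 = omega^5.
omega raised to a CNF ordinal is a single CNF term: Result = omega^(omega^5)

omega^(omega^5)


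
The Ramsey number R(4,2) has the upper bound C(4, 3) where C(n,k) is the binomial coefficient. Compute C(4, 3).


R(4,2) <= C(4+2-2, 4-1) = C(4, 3)
C(4, 3) = 4! / (3! * 1!)
= 4

4


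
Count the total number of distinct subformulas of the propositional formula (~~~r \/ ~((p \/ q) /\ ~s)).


Formula: (~~~r \/ ~((p \/ q) /\ ~s))
Subformulas found:
  1. q
  2. s
  3. r
  4. p
  5. ~s
  6. ~r
  7. ~~r
  8. ~~~r
  9. (p \/ q)
  10. ((p \/ q) /\ ~s)
  11. ~((p \/ q) /\ ~s)
  12. (~~~r \/ ~((p \/ q) /\ ~s))
Total distinct subformulas = 12

12


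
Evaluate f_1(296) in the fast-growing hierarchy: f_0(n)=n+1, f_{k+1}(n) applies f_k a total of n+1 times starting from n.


f_1(296) = f_0^297(296)
f_0 adds 1 each time, applied 297 times.
f_1(296) = 296 + 297 = 593

593


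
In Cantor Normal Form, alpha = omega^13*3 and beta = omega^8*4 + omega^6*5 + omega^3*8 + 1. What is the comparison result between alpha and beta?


Compare term by term from highest exponent:
alpha = omega^13*3
beta = omega^8*4 + omega^6*5 + omega^3*8 + 1
Term 1: alpha has omega^13*3, beta has omega^8*4
Term 2: alpha has omega^0*0, beta has omega^6*5
Term 3: alpha has omega^0*0, beta has omega^3*8
Term 4: alpha has omega^0*0, beta has omega^0*1
Result: alpha > beta

alpha > beta


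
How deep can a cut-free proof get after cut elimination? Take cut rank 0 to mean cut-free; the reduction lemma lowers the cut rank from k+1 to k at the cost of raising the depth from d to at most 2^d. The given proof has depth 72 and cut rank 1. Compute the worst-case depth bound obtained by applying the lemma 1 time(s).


Each rank reduction sends depth d to at most 2^d; cut rank r needs r reductions.
2_0(72) = 72
2_1(72) = 2^72 = 4722366482869645213696
Cut-free depth bound = 4722366482869645213696

4722366482869645213696


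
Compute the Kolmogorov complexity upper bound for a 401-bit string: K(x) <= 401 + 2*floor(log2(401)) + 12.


floor(log2(401)) = 8
2 * 8 = 16
K(x) <= 401 + 16 + 12 = 429

429


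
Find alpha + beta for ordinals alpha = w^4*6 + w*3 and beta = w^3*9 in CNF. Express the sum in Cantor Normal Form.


Ordinal addition (w^4*6 + w*3) + w^3*9:
alpha's leading term has exponent 4 > beta's exponent 3, so it survives.
alpha's tail term has exponent 1 < beta's exponent 3, so it is absorbed by beta.
In ordinal addition, any term followed by a strictly larger-exponent term is absorbed.
Result = w^4*6 + w^3*9

w^4*6 + w^3*9


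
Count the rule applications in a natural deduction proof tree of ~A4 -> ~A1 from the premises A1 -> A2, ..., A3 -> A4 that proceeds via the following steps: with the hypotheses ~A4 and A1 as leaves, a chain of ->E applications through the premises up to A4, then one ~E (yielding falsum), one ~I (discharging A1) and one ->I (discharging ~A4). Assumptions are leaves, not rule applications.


From hypothesis A1, 3 ->E steps along the 3 premises yield A4.
~E with hypothesis ~A4 gives falsum (1 node); ~I discharging A1 gives ~A1 (1 node); ->I discharging ~A4 gives the goal (1 node).
Total = 3 + 3 = 6 inference nodes.

6


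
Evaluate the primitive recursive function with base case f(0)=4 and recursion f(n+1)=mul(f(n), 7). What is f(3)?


f(0) = 4
f(1) = mul(f(0), 7) = mul(4, 7) = 28
f(2) = mul(f(1), 7) = mul(28, 7) = 196
f(3) = mul(f(2), 7) = mul(196, 7) = 1372


1372


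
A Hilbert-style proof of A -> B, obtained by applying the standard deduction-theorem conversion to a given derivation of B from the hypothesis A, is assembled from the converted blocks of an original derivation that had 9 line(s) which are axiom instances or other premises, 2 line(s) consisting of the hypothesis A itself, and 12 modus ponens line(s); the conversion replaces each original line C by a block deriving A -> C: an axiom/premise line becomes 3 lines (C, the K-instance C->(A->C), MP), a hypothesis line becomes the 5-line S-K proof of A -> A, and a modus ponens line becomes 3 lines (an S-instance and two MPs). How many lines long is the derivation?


Deduction-theorem conversion, block by block:
- 9 axiom/premise lines -> 3 lines each = 27
- 2 hypothesis lines -> 5 lines each (identity proof A->A) = 10
- 12 MP lines -> 3 lines each (S-instance, MP, MP) = 36
Total = 27 + 10 + 36 = 73 lines.

73


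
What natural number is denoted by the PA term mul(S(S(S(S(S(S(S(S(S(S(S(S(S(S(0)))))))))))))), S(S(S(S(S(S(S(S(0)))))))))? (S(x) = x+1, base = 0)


mul(S^14(0), S^8(0)):
S^14(0) = 14
S^8(0) = 8
14 * 8 = 112

112


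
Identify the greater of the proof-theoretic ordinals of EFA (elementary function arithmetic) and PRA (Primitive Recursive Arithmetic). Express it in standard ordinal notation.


Proof-theoretic ordinal of EFA (elementary function arithmetic): omega^3
Proof-theoretic ordinal of PRA (Primitive Recursive Arithmetic): omega^omega
Comparing: omega^3 < omega^omega.
The larger ordinal is omega^omega (from PRA (Primitive Recursive Arithmetic)).

omega^omega


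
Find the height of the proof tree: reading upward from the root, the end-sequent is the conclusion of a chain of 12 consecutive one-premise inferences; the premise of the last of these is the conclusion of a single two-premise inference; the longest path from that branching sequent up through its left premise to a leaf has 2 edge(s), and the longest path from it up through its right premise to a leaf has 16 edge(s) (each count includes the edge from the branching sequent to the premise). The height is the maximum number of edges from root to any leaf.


Longest path through the left premise: 2 edges (measured from the branching sequent)
Longest path through the right premise: 16 edges
Height of the subtree rooted at the branching sequent: max(2, 16) = 16
The branching sequent sits 12 edges above the root (the chain of one-premise inferences), so height = 16 + 12 = 28

28


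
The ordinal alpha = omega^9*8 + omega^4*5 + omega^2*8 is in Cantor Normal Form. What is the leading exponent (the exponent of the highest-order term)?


CNF: omega^9*8 + omega^4*5 + omega^2*8
The leading term is omega^9*8, which has exponent 9.

9


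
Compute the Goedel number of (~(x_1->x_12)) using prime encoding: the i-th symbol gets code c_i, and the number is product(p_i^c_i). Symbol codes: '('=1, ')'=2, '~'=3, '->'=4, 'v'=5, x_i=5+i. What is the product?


Formula: (~(x_1->x_12))
Symbol codes: [1, 3, 1, 6, 4, 17, 2, 2]
Primes: [2, 3, 5, 7, 11, 13, 17, 19]
p_1^1 = 2^1 = 2
p_2^3 = 3^3 = 27
p_3^1 = 5^1 = 5
p_4^6 = 7^6 = 117649
p_5^4 = 11^4 = 14641
p_6^17 = 13^17 = 8650415919381337933
p_7^2 = 17^2 = 289
p_8^2 = 19^2 = 361
Product = 419724942954845438408457015211665510

419724942954845438408457015211665510


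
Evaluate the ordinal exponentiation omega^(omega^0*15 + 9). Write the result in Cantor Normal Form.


omega^(omega^0*15 + 9):
omega^0 = 1, so the exponent is 15 + 9 = 24 (finite ordinal addition).
Result = omega^24, already a single CNF term.

omega^24


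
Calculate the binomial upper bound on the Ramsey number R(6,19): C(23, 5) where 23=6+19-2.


R(6,19) <= C(6+19-2, 6-1) = C(23, 5)
C(23, 5) = 23! / (5! * 18!)
= 33649

33649


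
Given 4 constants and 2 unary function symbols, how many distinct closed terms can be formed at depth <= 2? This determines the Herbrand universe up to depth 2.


Herbrand terms by depth:
Depth 0: 4 constants
Depth 1: 8 new terms (running total: 12)
Depth 2: 16 new terms (running total: 28)
Total distinct ground terms = 28

28


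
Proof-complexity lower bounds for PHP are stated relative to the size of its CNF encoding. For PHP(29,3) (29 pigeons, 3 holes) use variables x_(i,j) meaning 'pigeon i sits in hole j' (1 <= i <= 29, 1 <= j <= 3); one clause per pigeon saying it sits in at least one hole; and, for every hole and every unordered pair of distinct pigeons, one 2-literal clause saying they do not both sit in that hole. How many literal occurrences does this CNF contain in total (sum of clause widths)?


PHP(29,3): 29 pigeons, 3 holes, 29*3 = 87 variables.
- pigeon clauses: one per pigeon -> 29 clauses of width 3 -> 87 literals
- hole clauses: 3 holes * C(29,2) = 3 * 406 -> 1218 clauses of width 2 -> 2436 literals
Total literal occurrences = 87 + 2436 = 2523

2523
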